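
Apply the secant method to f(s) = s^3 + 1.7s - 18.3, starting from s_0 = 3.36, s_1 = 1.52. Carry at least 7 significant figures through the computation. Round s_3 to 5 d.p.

Secant update: s_(k+1) = s_k − f(s_k)·(s_k − s_(k-1))/(f(s_k) − f(s_(k-1))).
f(s_0) = 25.345056, f(s_1) = -12.204192
s_2 = 1.520000 - (-12.204192)·(1.520000 - 3.360000)/(-12.204192 - (25.345056)) = 2.118034; f(s_2) = -5.197703
s_3 = 2.118034 - (-5.197703)·(2.118034 - 1.520000)/(-5.197703 - (-12.204192)) = 2.561680; f(s_3) = 2.865118

2.56168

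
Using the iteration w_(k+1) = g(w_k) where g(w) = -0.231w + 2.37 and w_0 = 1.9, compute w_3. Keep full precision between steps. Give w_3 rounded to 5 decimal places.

w_1 = g(1.900000) = 1.931100
w_2 = g(1.931100) = 1.923916
w_3 = g(1.923916) = 1.925575

1.92558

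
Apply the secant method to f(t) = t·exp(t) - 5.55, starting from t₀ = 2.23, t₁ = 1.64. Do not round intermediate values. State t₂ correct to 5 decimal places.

1.50050

f(t_0) = 15.188701, f(t_1) = 2.904478
t_2 = 1.640000 - (2.904478)·(1.640000 - 2.230000)/(2.904478 - (15.188701)) = 1.500501; f(t_2) = 1.178144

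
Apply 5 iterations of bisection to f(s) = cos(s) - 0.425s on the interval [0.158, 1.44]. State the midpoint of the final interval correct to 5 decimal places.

f(0.158000) = 0.920394, f(1.440000) = -0.481576 (opposite signs)
step 1: m = 0.799000, f(m) = 0.357849 > 0 → root in [0.799000, 1.440000]
step 2: m = 1.119500, f(m) = -0.039655 < 0 → root in [0.799000, 1.119500]
step 3: m = 0.959250, f(m) = 0.166453 > 0 → root in [0.959250, 1.119500]
step 4: m = 1.039375, f(m) = 0.065025 > 0 → root in [1.039375, 1.119500]
step 5: m = 1.079438, f(m) = 0.013063 > 0 → root in [1.079438, 1.119500]
Midpoint of [1.079438, 1.119500] = 1.099469

1.09947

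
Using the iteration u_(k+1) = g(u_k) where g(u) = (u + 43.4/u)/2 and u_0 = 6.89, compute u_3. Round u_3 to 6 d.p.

6.587868

u_1 = g(6.890000) = 6.594492
u_2 = g(6.594492) = 6.587871
u_3 = g(6.587871) = 6.587868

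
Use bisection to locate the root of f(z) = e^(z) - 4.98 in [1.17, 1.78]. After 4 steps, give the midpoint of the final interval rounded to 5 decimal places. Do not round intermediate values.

1.60844

f(1.170000) = -1.758007, f(1.780000) = 0.949856 (opposite signs)
step 1: m = 1.475000, f(m) = -0.608964 < 0 → root in [1.475000, 1.780000]
step 2: m = 1.627500, f(m) = 0.111131 > 0 → root in [1.475000, 1.627500]
step 3: m = 1.551250, f(m) = -0.262637 < 0 → root in [1.551250, 1.627500]
step 4: m = 1.589375, f(m) = -0.079315 < 0 → root in [1.589375, 1.627500]
Midpoint of [1.589375, 1.627500] = 1.608437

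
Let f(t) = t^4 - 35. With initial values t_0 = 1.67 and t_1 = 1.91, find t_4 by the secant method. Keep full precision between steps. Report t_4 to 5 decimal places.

f(t_0) = -27.222037, f(t_1) = -21.691366
t_2 = 1.910000 - (-21.691366)·(1.910000 - 1.670000)/(-21.691366 - (-27.222037)) = 2.851283; f(t_2) = 31.093920
t_3 = 2.851283 - (31.093920)·(2.851283 - 1.910000)/(31.093920 - (-21.691366)) = 2.296807; f(t_3) = -7.170970
t_4 = 2.296807 - (-7.170970)·(2.296807 - 2.851283)/(-7.170970 - (31.093920)) = 2.400718; f(t_4) = -1.782690

2.40072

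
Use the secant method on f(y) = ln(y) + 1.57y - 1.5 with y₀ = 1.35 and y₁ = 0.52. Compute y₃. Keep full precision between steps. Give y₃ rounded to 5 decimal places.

0.97751

Secant update: y_(k+1) = y_k − f(y_k)·(y_k − y_(k-1))/(f(y_k) − f(y_(k-1))).
f(y_0) = 0.919605, f(y_1) = -1.337526
y_2 = 0.520000 - (-1.337526)·(0.520000 - 1.350000)/(-1.337526 - (0.919605)) = 1.011840; f(y_2) = 0.100359
y_3 = 1.011840 - (0.100359)·(1.011840 - 0.520000)/(0.100359 - (-1.337526)) = 0.977511; f(y_3) = 0.011947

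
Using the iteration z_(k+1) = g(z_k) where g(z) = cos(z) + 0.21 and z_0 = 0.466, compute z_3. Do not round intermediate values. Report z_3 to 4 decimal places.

0.9996

z_1 = g(0.466000) = 1.103373
z_2 = g(1.103373) = 0.660588
z_3 = g(0.660588) = 0.999632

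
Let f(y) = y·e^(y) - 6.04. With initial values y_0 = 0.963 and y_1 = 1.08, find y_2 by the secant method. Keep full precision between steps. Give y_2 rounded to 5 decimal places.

f(y_0) = -3.517380, f(y_1) = -2.859746
y_2 = 1.080000 - (-2.859746)·(1.080000 - 0.963000)/(-2.859746 - (-3.517380)) = 1.588779; f(y_2) = 1.741468

1.58878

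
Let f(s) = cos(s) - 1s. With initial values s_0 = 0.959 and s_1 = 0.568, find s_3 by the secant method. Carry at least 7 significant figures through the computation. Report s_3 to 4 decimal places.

0.7394

Secant update: s_(k+1) = s_k − f(s_k)·(s_k − s_(k-1))/(f(s_k) − f(s_(k-1))).
f(s_0) = -0.384661, f(s_1) = 0.274979
s_2 = 0.568000 - (0.274979)·(0.568000 - 0.959000)/(0.274979 - (-0.384661)) = 0.730993; f(s_2) = 0.013519
s_3 = 0.730993 - (0.013519)·(0.730993 - 0.568000)/(0.013519 - (0.274979)) = 0.739421; f(s_3) = -0.000561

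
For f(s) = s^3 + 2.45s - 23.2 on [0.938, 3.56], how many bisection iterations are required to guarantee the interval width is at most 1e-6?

22

Initial width b − a = 3.56 − 0.938 = 2.622000.
After n steps the width is (b−a)/2^n; need (b−a)/2^n ≤ 1e-6.
So n ≥ log₂(2.622000/1e-6) = log₂(2622000.0000) ≈ 21.3222.
Hence n = 22.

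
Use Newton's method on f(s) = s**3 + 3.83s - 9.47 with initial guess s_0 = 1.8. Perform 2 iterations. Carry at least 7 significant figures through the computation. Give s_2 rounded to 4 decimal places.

1.5329

f'(s) = 3s**2 + 3.83
s_0 = 1.800000: f = 3.256000, f' = 13.550000 → s_1 = 1.800000 - (3.256000)/(13.550000) = 1.559705
s_1 = 1.559705: f = 0.297931, f' = 11.128037 → s_2 = 1.559705 - (0.297931)/(11.128037) = 1.532932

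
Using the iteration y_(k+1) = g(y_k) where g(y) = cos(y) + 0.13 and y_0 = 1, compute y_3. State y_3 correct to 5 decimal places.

y_1 = g(1.000000) = 0.670302
y_2 = g(0.670302) = 0.913634
y_3 = g(0.913634) = 0.740873

0.74087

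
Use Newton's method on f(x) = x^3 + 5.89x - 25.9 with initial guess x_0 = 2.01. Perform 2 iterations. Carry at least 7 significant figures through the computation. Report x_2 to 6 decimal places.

f'(x) = 3x^2 + 5.89
x_0 = 2.010000: f = -5.940499, f' = 18.010300 → x_1 = 2.010000 - (-5.940499)/(18.010300) = 2.339839
x_1 = 2.339839: f = 0.691911, f' = 22.314539 → x_2 = 2.339839 - (0.691911)/(22.314539) = 2.308832

2.308832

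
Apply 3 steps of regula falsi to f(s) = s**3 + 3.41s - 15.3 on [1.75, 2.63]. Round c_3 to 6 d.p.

2.028284

False-position update: c = (a·f(b) − b·f(a))/(f(b) − f(a)); replace the endpoint whose sign matches f(c).
f(1.750000) = -3.973125, f(2.630000) = 11.859747
step 1: c = 1.970829, f(c) = -0.924451 < 0 → new bracket [1.970829, 2.630000]
step 2: c = 2.018495, f(c) = -0.192940 < 0 → new bracket [2.018495, 2.630000]
step 3: c = 2.028284, f(c) = -0.039328 < 0 → new bracket [2.028284, 2.630000]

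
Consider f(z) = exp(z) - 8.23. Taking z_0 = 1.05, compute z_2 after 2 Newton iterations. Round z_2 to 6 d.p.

f'(z) = exp(z)
z_0 = 1.050000: f = -5.372349, f' = 2.857651 → z_1 = 1.050000 - (-5.372349)/(2.857651) = 2.929988
z_1 = 2.929988: f = 10.497400, f' = 18.727400 → z_2 = 2.929988 - (10.497400)/(18.727400) = 2.369451

2.369451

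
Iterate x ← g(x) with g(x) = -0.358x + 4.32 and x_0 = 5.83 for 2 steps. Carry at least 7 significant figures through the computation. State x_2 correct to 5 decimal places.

x_1 = g(5.830000) = 2.232860
x_2 = g(2.232860) = 3.520636

3.52064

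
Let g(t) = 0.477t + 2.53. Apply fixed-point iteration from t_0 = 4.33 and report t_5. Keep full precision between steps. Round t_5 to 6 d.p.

t_1 = g(4.330000) = 4.595410
t_2 = g(4.595410) = 4.722011
t_3 = g(4.722011) = 4.782399
t_4 = g(4.782399) = 4.811204
t_5 = g(4.811204) = 4.824944

4.824944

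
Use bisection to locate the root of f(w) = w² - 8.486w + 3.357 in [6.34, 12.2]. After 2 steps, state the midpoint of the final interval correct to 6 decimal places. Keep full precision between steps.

f(6.340000) = -10.248640, f(12.200000) = 48.667800 (opposite signs)
step 1: m = 9.270000, f(m) = 10.624680 > 0 → root in [6.340000, 9.270000]
step 2: m = 7.805000, f(m) = -1.958205 < 0 → root in [7.805000, 9.270000]
Midpoint of [7.805000, 9.270000] = 8.537500

8.537500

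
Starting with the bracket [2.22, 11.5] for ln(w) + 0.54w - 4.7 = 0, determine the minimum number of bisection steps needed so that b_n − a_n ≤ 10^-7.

Initial width b − a = 11.5 − 2.22 = 9.280000.
After n steps the width is (b−a)/2^n; need (b−a)/2^n ≤ 10^-7.
So n ≥ log₂(9.280000/10^-7) = log₂(92800000.0000) ≈ 26.4676.
Hence n = 27.

27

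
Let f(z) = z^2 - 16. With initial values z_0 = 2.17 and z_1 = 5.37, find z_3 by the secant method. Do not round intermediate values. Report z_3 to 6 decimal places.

f(z_0) = -11.291100, f(z_1) = 12.836900
z_2 = 5.370000 - (12.836900)·(5.370000 - 2.170000)/(12.836900 - (-11.291100)) = 3.667493; f(z_2) = -2.549492
z_3 = 3.667493 - (-2.549492)·(3.667493 - 5.370000)/(-2.549492 - (12.836900)) = 3.949595; f(z_3) = -0.400699

3.949595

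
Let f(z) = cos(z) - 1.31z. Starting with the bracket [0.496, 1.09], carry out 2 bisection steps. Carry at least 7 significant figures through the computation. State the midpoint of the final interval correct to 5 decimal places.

f(0.496000) = 0.229733, f(1.090000) = -0.965415 (opposite signs)
step 1: m = 0.793000, f(m) = -0.337119 < 0 → root in [0.496000, 0.793000]
step 2: m = 0.644500, f(m) = -0.044895 < 0 → root in [0.496000, 0.644500]
Midpoint of [0.496000, 0.644500] = 0.570250

0.57025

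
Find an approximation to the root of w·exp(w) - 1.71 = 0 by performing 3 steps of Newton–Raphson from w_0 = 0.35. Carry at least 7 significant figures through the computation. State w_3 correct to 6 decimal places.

0.782769

f'(w) = (w + 1)·exp(w)
w_0 = 0.350000: f = -1.213326, f' = 1.915741 → w_1 = 0.350000 - (-1.213326)/(1.915741) = 0.983346
w_1 = 0.983346: f = 0.918862, f' = 5.302248 → w_2 = 0.983346 - (0.918862)/(5.302248) = 0.810049
w_2 = 0.810049: f = 0.111005, f' = 4.069023 → w_3 = 0.810049 - (0.111005)/(4.069023) = 0.782769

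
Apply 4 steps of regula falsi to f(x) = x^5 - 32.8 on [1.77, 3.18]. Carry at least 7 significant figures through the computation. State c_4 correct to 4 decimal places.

f(1.770000) = -15.427340, f(3.180000) = 292.388815
step 1: c = 1.840667, f(c) = -11.671117 < 0 → new bracket [1.840667, 3.180000]
step 2: c = 1.892077, f(c) = -8.551012 < 0 → new bracket [1.892077, 3.180000]
step 3: c = 1.928672, f(c) = -6.113473 < 0 → new bracket [1.928672, 3.180000]
step 4: c = 1.954300, f(c) = -4.292698 < 0 → new bracket [1.954300, 3.180000]

1.9543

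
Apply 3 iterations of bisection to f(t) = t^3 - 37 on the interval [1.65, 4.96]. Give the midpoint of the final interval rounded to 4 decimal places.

3.5119

f(1.650000) = -32.507875, f(4.960000) = 85.023936 (opposite signs)
step 1: m = 3.305000, f(m) = -0.899402 < 0 → root in [3.305000, 4.960000]
step 2: m = 4.132500, f(m) = 33.573001 > 0 → root in [3.305000, 4.132500]
step 3: m = 3.718750, f(m) = 14.426971 > 0 → root in [3.305000, 3.718750]
Midpoint of [3.305000, 3.718750] = 3.511875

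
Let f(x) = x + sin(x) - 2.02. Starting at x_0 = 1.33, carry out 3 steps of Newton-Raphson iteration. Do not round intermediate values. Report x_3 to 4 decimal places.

f'(x) = 1 + cos(x)
x_0 = 1.330000: f = 0.281148, f' = 1.238476 → x_1 = 1.330000 - (0.281148)/(1.238476) = 1.102988
x_1 = 1.102988: f = -0.024453, f' = 1.450931 → x_2 = 1.102988 - (-0.024453)/(1.450931) = 1.119842
x_2 = 1.119842: f = -0.000127, f' = 1.435825 → x_3 = 1.119842 - (-0.000127)/(1.435825) = 1.119930

1.1199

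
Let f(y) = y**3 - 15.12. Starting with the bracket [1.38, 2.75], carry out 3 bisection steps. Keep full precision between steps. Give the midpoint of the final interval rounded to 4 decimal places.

2.4931

f(1.380000) = -12.491928, f(2.750000) = 5.676875 (opposite signs)
step 1: m = 2.065000, f(m) = -6.314375 < 0 → root in [2.065000, 2.750000]
step 2: m = 2.407500, f(m) = -1.165995 < 0 → root in [2.407500, 2.750000]
step 3: m = 2.578750, f(m) = 2.028563 > 0 → root in [2.407500, 2.578750]
Midpoint of [2.407500, 2.578750] = 2.493125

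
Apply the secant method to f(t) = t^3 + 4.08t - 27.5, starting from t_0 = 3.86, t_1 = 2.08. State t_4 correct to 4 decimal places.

2.5699

f(t_0) = 45.761256, f(t_1) = -10.014688
t_2 = 2.080000 - (-10.014688)·(2.080000 - 3.860000)/(-10.014688 - (45.761256)) = 2.399603; f(t_2) = -3.892484
t_3 = 2.399603 - (-3.892484)·(2.399603 - 2.080000)/(-3.892484 - (-10.014688)) = 2.602805; f(t_3) = 0.752403
t_4 = 2.602805 - (0.752403)·(2.602805 - 2.399603)/(0.752403 - (-3.892484)) = 2.569890; f(t_4) = -0.042444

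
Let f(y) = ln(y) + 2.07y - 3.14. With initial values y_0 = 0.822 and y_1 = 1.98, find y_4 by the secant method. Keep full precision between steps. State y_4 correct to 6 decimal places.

Secant update: y_(k+1) = y_k − f(y_k)·(y_k − y_(k-1))/(f(y_k) − f(y_(k-1))).
f(y_0) = -1.634475, f(y_1) = 1.641697
y_2 = 1.980000 - (1.641697)·(1.980000 - 0.822000)/(1.641697 - (-1.634475)) = 1.399724; f(y_2) = 0.093703
y_3 = 1.399724 - (0.093703)·(1.399724 - 1.980000)/(0.093703 - (1.641697)) = 1.364599; f(y_3) = -0.004421
y_4 = 1.364599 - (-0.004421)·(1.364599 - 1.399724)/(-0.004421 - (0.093703)) = 1.366181; f(y_4) = 0.000014

1.366181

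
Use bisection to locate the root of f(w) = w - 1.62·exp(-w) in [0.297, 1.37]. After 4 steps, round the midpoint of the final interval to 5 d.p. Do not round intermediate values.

f(0.297000) = -0.906731, f(1.370000) = 0.958347 (opposite signs)
step 1: m = 0.833500, f(m) = 0.129568 > 0 → root in [0.297000, 0.833500]
step 2: m = 0.565250, f(m) = -0.355263 < 0 → root in [0.565250, 0.833500]
step 3: m = 0.699375, f(m) = -0.105596 < 0 → root in [0.699375, 0.833500]
step 4: m = 0.766438, f(m) = 0.013679 > 0 → root in [0.699375, 0.766438]
Midpoint of [0.699375, 0.766438] = 0.732906

0.73291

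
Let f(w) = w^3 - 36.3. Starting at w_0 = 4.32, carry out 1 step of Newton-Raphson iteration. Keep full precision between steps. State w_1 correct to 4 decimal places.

f'(w) = 3w^2
w_0 = 4.320000: f = 44.321568, f' = 55.987200 → w_1 = 4.320000 - (44.321568)/(55.987200) = 3.528362

3.5284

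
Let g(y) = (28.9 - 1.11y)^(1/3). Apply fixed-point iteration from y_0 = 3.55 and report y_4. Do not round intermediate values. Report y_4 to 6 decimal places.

2.948279

y_1 = g(3.550000) = 2.922438
y_2 = g(2.922438) = 2.949376
y_3 = g(2.949376) = 2.948230
y_4 = g(2.948230) = 2.948279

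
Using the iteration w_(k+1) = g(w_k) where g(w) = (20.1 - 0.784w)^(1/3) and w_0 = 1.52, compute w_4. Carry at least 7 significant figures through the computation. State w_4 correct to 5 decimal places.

2.62286

w_1 = g(1.520000) = 2.664103
w_2 = g(2.664103) = 2.621292
w_3 = g(2.621292) = 2.622919
w_4 = g(2.622919) = 2.622857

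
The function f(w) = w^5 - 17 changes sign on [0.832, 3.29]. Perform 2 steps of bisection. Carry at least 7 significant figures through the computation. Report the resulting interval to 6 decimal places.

f(0.832000) = -16.601327, f(3.290000) = 368.460153 (opposite signs)
step 1: m = 2.061000, f(m) = 20.186899 > 0 → root in [0.832000, 2.061000]
step 2: m = 1.446500, f(m) = -10.667252 < 0 → root in [1.446500, 2.061000]

[1.446500, 2.061000]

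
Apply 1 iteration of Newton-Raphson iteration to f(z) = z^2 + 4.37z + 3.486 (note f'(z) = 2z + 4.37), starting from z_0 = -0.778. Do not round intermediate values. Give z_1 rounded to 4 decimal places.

-1.0237

z_0 = -0.778000: f = 0.691424, f' = 2.814000 → z_1 = -0.778000 - (0.691424)/(2.814000) = -1.023709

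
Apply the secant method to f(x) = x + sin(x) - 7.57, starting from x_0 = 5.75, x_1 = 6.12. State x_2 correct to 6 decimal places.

6.953468

f(x_0) = -2.328279, f(x_1) = -1.612462
x_2 = 6.120000 - (-1.612462)·(6.120000 - 5.750000)/(-1.612462 - (-2.328279)) = 6.953468; f(x_2) = 0.004676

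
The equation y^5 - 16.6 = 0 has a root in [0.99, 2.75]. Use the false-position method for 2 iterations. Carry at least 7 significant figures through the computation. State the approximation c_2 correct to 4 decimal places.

f(0.990000) = -15.649010, f(2.750000) = 140.676367
step 1: c = 1.166185, f(c) = -14.443060 < 0 → new bracket [1.166185, 2.750000]
step 2: c = 1.313653, f(c) = -12.687955 < 0 → new bracket [1.313653, 2.750000]

1.3137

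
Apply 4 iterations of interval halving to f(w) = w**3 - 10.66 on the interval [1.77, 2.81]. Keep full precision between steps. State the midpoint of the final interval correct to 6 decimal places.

2.192500

f(1.770000) = -5.114767, f(2.810000) = 11.528041 (opposite signs)
step 1: m = 2.290000, f(m) = 1.348989 > 0 → root in [1.770000, 2.290000]
step 2: m = 2.030000, f(m) = -2.294573 < 0 → root in [2.030000, 2.290000]
step 3: m = 2.160000, f(m) = -0.582304 < 0 → root in [2.160000, 2.290000]
step 4: m = 2.225000, f(m) = 0.355141 > 0 → root in [2.160000, 2.225000]
Midpoint of [2.160000, 2.225000] = 2.192500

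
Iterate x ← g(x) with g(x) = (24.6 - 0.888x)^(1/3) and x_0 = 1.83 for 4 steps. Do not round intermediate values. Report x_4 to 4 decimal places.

x_1 = g(1.830000) = 2.842835
x_2 = g(2.842835) = 2.805244
x_3 = g(2.805244) = 2.806657
x_4 = g(2.806657) = 2.806604

2.8066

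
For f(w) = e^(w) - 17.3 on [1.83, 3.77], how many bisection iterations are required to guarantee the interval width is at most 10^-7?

25

Initial width b − a = 3.77 − 1.83 = 1.940000.
After n steps the width is (b−a)/2^n; need (b−a)/2^n ≤ 10^-7.
So n ≥ log₂(1.940000/10^-7) = log₂(19400000.0000) ≈ 24.2096.
Hence n = 25.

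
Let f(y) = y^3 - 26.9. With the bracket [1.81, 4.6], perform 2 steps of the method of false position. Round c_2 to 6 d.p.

f(1.810000) = -20.970259, f(4.600000) = 70.436000
step 1: c = 2.450077, f(c) = -12.192493 < 0 → new bracket [2.450077, 4.600000]
step 2: c = 2.767315, f(c) = -5.707811 < 0 → new bracket [2.767315, 4.600000]

2.767315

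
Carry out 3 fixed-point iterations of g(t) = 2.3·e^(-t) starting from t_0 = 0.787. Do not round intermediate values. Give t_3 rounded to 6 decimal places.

t_1 = g(0.787000) = 1.046979
t_2 = g(1.046979) = 0.807292
t_3 = g(0.807292) = 1.025948

1.025948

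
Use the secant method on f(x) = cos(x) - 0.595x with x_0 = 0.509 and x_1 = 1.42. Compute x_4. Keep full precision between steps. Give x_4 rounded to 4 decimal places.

0.9617

f(x_0) = 0.570377, f(x_1) = -0.694675
x_2 = 1.420000 - (-0.694675)·(1.420000 - 0.509000)/(-0.694675 - (0.570377)) = 0.919745; f(x_2) = 0.058775
x_3 = 0.919745 - (0.058775)·(0.919745 - 1.420000)/(0.058775 - (-0.694675)) = 0.958769; f(x_3) = 0.004061
x_4 = 0.958769 - (0.004061)·(0.958769 - 0.919745)/(0.004061 - (0.058775)) = 0.961665; f(x_4) = -0.000035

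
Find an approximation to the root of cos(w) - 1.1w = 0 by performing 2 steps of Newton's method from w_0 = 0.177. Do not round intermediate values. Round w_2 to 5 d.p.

f'(w) = -sin(w) - 1.1
w_0 = 0.177000: f = 0.789676, f' = -1.276077 → w_1 = 0.177000 - (0.789676)/(-1.276077) = 0.795831
w_1 = 0.795831: f = -0.175723, f' = -1.814445 → w_2 = 0.795831 - (-0.175723)/(-1.814445) = 0.698984

0.69898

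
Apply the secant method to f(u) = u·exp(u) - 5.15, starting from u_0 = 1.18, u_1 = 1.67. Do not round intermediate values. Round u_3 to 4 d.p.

f(u_0) = -1.309838, f(u_1) = 3.721320
u_2 = 1.670000 - (3.721320)·(1.670000 - 1.180000)/(3.721320 - (-1.309838)) = 1.307569; f(u_2) = -0.315687
u_3 = 1.307569 - (-0.315687)·(1.307569 - 1.670000)/(-0.315687 - (3.721320)) = 1.335911; f(u_3) = -0.068920

1.3359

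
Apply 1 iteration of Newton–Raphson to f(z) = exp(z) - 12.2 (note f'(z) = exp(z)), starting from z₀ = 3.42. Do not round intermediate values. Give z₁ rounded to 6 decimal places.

z_0 = 3.420000: f = 18.369415, f' = 30.569415 → z_1 = 3.420000 - (18.369415)/(30.569415) = 2.819092

2.819092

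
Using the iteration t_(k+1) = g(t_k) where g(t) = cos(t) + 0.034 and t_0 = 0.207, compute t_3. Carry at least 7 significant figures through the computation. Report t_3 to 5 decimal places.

t_1 = g(0.207000) = 1.012652
t_2 = g(1.012652) = 0.563613
t_3 = g(0.563613) = 0.879330

0.87933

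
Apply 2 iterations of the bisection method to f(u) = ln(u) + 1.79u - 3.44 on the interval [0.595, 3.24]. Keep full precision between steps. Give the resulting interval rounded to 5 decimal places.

f(0.595000) = -2.894144, f(3.240000) = 3.535173 (opposite signs)
step 1: m = 1.917500, f(m) = 0.643347 > 0 → root in [0.595000, 1.917500]
step 2: m = 1.256250, f(m) = -0.963181 < 0 → root in [1.256250, 1.917500]

[1.25625, 1.91750]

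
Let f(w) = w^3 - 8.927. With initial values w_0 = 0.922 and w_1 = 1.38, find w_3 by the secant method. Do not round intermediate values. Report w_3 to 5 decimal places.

1.81037

Secant update: w_(k+1) = w_k − f(w_k)·(w_k − w_(k-1))/(f(w_k) − f(w_(k-1))).
f(w_0) = -8.143223, f(w_1) = -6.298928
w_2 = 1.380000 - (-6.298928)·(1.380000 - 0.922000)/(-6.298928 - (-8.143223)) = 2.944234; f(w_2) = 16.595144
w_3 = 2.944234 - (16.595144)·(2.944234 - 1.380000)/(16.595144 - (-6.298928)) = 1.810373; f(w_3) = -2.993588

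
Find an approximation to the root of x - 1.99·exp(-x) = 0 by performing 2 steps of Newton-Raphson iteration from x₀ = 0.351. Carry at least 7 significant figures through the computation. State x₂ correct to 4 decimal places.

Newton update: x ← x − f(x)/f'(x).
f'(x) = 1 + 1.99·exp(-x)
x_0 = 0.351000: f = -1.049928, f' = 2.400928 → x_1 = 0.351000 - (-1.049928)/(2.400928) = 0.788301
x_1 = 0.788301: f = -0.116386, f' = 1.904687 → x_2 = 0.788301 - (-0.116386)/(1.904687) = 0.849406

0.8494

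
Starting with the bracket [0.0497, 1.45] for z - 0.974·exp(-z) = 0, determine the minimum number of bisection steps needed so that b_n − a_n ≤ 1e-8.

28

Initial width b − a = 1.45 − 0.0497 = 1.400300.
After n steps the width is (b−a)/2^n; need (b−a)/2^n ≤ 1e-8.
So n ≥ log₂(1.400300/1e-8) = log₂(140030000.0000) ≈ 27.0612.
Hence n = 28.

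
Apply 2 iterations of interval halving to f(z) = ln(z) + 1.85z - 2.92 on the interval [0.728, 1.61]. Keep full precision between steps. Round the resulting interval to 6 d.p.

[1.389500, 1.610000]

f(0.728000) = -1.890654, f(1.610000) = 0.534734 (opposite signs)
step 1: m = 1.169000, f(m) = -0.601201 < 0 → root in [1.169000, 1.610000]
step 2: m = 1.389500, f(m) = -0.020481 < 0 → root in [1.389500, 1.610000]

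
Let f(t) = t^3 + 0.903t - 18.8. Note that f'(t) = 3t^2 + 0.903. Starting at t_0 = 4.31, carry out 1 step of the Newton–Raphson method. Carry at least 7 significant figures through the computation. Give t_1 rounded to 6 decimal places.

Newton update: t ← t − f(t)/f'(t).
t_0 = 4.310000: f = 65.154921, f' = 56.631300 → t_1 = 4.310000 - (65.154921)/(56.631300) = 3.159489

3.159489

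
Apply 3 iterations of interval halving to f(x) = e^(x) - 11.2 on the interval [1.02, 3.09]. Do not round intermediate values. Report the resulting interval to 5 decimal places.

[2.31375, 2.57250]

f(1.020000) = -8.426805, f(3.090000) = 10.777078 (opposite signs)
step 1: m = 2.055000, f(m) = -3.393162 < 0 → root in [2.055000, 3.090000]
step 2: m = 2.572500, f(m) = 1.898530 > 0 → root in [2.055000, 2.572500]
step 3: m = 2.313750, f(m) = -1.087725 < 0 → root in [2.313750, 2.572500]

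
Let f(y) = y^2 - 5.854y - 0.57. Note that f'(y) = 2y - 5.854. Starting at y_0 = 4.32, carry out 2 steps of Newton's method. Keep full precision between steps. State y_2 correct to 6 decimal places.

6.064109

y_0 = 4.320000: f = -7.196880, f' = 2.786000 → y_1 = 4.320000 - (-7.196880)/(2.786000) = 6.903230
y_1 = 6.903230: f = 6.673079, f' = 7.952461 → y_2 = 6.903230 - (6.673079)/(7.952461) = 6.064109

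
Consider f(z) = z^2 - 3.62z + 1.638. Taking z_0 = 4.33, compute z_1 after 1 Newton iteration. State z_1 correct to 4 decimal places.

Newton update: z ← z − f(z)/f'(z).
f'(z) = 2z - 3.62
z_0 = 4.330000: f = 4.712300, f' = 5.040000 → z_1 = 4.330000 - (4.712300)/(5.040000) = 3.395020

3.3950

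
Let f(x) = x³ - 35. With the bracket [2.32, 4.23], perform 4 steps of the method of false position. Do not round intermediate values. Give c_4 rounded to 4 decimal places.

False-position update: c = (a·f(b) − b·f(a))/(f(b) − f(a)); replace the endpoint whose sign matches f(c).
f(2.320000) = -22.512832, f(4.230000) = 40.686967
step 1: c = 3.000374, f(c) = -7.989897 < 0 → new bracket [3.000374, 4.230000]
step 2: c = 3.202207, f(c) = -2.164158 < 0 → new bracket [3.202207, 4.230000]
step 3: c = 3.254115, f(c) = -0.541327 < 0 → new bracket [3.254115, 4.230000]
step 4: c = 3.266928, f(c) = -0.132670 < 0 → new bracket [3.266928, 4.230000]

3.2669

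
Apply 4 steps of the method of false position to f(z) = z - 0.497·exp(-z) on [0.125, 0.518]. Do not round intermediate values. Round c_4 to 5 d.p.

False-position update: c = (a·f(b) − b·f(a))/(f(b) − f(a)); replace the endpoint whose sign matches f(c).
f(0.125000) = -0.313601, f(0.518000) = 0.221932
step 1: c = 0.355136, f(c) = 0.006700 > 0 → new bracket [0.125000, 0.355136]
step 2: c = 0.350322, f(c) = 0.000205 > 0 → new bracket [0.125000, 0.350322]
step 3: c = 0.350175, f(c) = 0.000006 > 0 → new bracket [0.125000, 0.350175]
step 4: c = 0.350170, f(c) = 0.000000 > 0 → new bracket [0.125000, 0.350170]

0.35017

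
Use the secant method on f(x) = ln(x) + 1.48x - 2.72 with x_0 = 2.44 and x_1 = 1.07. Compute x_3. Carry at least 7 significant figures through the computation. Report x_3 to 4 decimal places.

Secant update: x_(k+1) = x_k − f(x_k)·(x_k − x_(k-1))/(f(x_k) − f(x_(k-1))).
f(x_0) = 1.783198, f(x_1) = -1.068741
x_2 = 1.070000 - (-1.068741)·(1.070000 - 2.440000)/(-1.068741 - (1.783198)) = 1.583396; f(x_2) = 0.082999
x_3 = 1.583396 - (0.082999)·(1.583396 - 1.070000)/(0.082999 - (-1.068741)) = 1.546399; f(x_3) = 0.004600

1.5464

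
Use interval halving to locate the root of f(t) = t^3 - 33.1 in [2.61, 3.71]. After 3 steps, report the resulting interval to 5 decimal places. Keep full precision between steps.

f(2.610000) = -15.320419, f(3.710000) = 17.964811 (opposite signs)
step 1: m = 3.160000, f(m) = -1.545504 < 0 → root in [3.160000, 3.710000]
step 2: m = 3.435000, f(m) = 7.430338 > 0 → root in [3.160000, 3.435000]
step 3: m = 3.297500, f(m) = 2.755387 > 0 → root in [3.160000, 3.297500]

[3.16000, 3.29750]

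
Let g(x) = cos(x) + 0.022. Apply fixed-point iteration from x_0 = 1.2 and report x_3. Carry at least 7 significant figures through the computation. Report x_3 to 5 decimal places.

0.60446

x_1 = g(1.200000) = 0.384358
x_2 = g(0.384358) = 0.949039
x_3 = g(0.949039) = 0.604464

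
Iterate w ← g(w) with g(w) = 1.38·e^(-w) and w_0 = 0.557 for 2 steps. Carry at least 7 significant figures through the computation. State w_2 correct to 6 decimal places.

w_1 = g(0.557000) = 0.790637
w_2 = g(0.790637) = 0.625907

0.625907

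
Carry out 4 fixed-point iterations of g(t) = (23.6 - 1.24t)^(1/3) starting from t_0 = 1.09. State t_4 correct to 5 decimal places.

2.72440

t_1 = g(1.090000) = 2.812546
t_2 = g(2.812546) = 2.719495
t_3 = g(2.719495) = 2.724686
t_4 = g(2.724686) = 2.724397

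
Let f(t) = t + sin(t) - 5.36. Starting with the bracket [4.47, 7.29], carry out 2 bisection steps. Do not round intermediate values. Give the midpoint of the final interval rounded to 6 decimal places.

f(4.470000) = -1.860767, f(7.290000) = 2.775133 (opposite signs)
step 1: m = 5.880000, f(m) = 0.127650 > 0 → root in [4.470000, 5.880000]
step 2: m = 5.175000, f(m) = -1.079890 < 0 → root in [5.175000, 5.880000]
Midpoint of [5.175000, 5.880000] = 5.527500

5.527500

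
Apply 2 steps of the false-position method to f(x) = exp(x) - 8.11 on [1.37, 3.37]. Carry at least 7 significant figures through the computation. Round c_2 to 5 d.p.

1.88762

f(1.370000) = -4.174649, f(3.370000) = 20.968527
step 1: c = 1.702070, f(c) = -2.624709 < 0 → new bracket [1.702070, 3.370000]
step 2: c = 1.887625, f(c) = -1.506336 < 0 → new bracket [1.887625, 3.370000]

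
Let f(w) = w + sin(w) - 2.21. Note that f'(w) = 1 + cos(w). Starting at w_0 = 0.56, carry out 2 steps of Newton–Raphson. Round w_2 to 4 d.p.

1.2555

w_0 = 0.560000: f = -1.118814, f' = 1.847255 → w_1 = 0.560000 - (-1.118814)/(1.847255) = 1.165663
w_1 = 1.165663: f = -0.125287, f' = 1.394141 → w_2 = 1.165663 - (-0.125287)/(1.394141) = 1.255530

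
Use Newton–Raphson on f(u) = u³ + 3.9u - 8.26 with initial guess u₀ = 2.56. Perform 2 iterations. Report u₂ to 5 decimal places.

1.45626

f'(u) = 3u² + 3.9
u_0 = 2.560000: f = 18.501216, f' = 23.560800 → u_1 = 2.560000 - (18.501216)/(23.560800) = 1.774746
u_1 = 1.774746: f = 4.251466, f' = 13.349168 → u_2 = 1.774746 - (4.251466)/(13.349168) = 1.456264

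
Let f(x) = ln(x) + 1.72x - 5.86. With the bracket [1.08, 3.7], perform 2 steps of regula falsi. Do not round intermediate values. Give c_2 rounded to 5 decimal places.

2.81252

False-position update: c = (a·f(b) − b·f(a))/(f(b) − f(a)); replace the endpoint whose sign matches f(c).
f(1.080000) = -3.925439, f(3.700000) = 1.812333
step 1: c = 2.872447, f(c) = 0.135772 > 0 → new bracket [1.080000, 2.872447]
step 2: c = 2.812522, f(c) = 0.011620 > 0 → new bracket [1.080000, 2.812522]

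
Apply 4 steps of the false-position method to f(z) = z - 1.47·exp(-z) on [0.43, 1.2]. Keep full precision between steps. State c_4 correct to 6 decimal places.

0.717400

f(0.430000) = -0.526248, f(1.200000) = 0.757245
step 1: c = 0.745710, f(c) = 0.048345 > 0 → new bracket [0.430000, 0.745710]
step 2: c = 0.719146, f(c) = 0.003010 > 0 → new bracket [0.430000, 0.719146]
step 3: c = 0.717502, f(c) = 0.000187 > 0 → new bracket [0.430000, 0.717502]
step 4: c = 0.717400, f(c) = 0.000012 > 0 → new bracket [0.430000, 0.717400]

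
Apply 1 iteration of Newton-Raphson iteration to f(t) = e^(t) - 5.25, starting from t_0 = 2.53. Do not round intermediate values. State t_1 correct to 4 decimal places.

1.9482

f'(t) = e^(t)
t_0 = 2.530000: f = 7.303506, f' = 12.553506 → t_1 = 2.530000 - (7.303506)/(12.553506) = 1.948210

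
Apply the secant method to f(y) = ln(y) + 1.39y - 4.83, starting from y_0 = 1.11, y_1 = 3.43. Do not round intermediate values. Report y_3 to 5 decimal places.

f(y_0) = -3.182740, f(y_1) = 1.170260
y_2 = 3.430000 - (1.170260)·(3.430000 - 1.110000)/(1.170260 - (-3.182740)) = 2.806291; f(y_2) = 0.102609
y_3 = 2.806291 - (0.102609)·(2.806291 - 3.430000)/(0.102609 - (1.170260)) = 2.746349; f(y_3) = -0.002303

2.74635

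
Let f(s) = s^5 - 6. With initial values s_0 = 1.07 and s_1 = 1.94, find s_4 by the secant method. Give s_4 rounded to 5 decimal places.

1.47283

f(s_0) = -4.597448, f(s_1) = 21.479489
s_2 = 1.940000 - (21.479489)·(1.940000 - 1.070000)/(21.479489 - (-4.597448)) = 1.223384; f(s_2) = -3.259602
s_3 = 1.223384 - (-3.259602)·(1.223384 - 1.940000)/(-3.259602 - (21.479489)) = 1.317805; f(s_3) = -2.025751
s_4 = 1.317805 - (-2.025751)·(1.317805 - 1.223384)/(-2.025751 - (-3.259602)) = 1.472826; f(s_4) = 0.930376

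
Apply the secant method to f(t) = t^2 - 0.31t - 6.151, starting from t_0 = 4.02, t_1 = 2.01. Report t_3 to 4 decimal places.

2.6628

f(t_0) = 8.763200, f(t_1) = -2.734000
t_2 = 2.010000 - (-2.734000)·(2.010000 - 4.020000)/(-2.734000 - (8.763200)) = 2.487972; f(t_2) = -0.732267
t_3 = 2.487972 - (-0.732267)·(2.487972 - 2.010000)/(-0.732267 - (-2.734000)) = 2.662822; f(t_3) = 0.114146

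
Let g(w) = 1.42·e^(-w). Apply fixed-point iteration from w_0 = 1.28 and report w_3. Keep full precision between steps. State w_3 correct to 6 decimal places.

w_1 = g(1.280000) = 0.394813
w_2 = g(0.394813) = 0.956805
w_3 = g(0.956805) = 0.545448

0.545448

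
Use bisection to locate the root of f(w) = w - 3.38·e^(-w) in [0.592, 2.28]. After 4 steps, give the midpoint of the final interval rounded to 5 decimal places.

1.06675

f(0.592000) = -1.277883, f(2.280000) = 1.934279 (opposite signs)
step 1: m = 1.436000, f(m) = 0.631974 > 0 → root in [0.592000, 1.436000]
step 2: m = 1.014000, f(m) = -0.212146 < 0 → root in [1.014000, 1.436000]
step 3: m = 1.225000, f(m) = 0.232099 > 0 → root in [1.014000, 1.225000]
step 4: m = 1.119500, f(m) = 0.016123 > 0 → root in [1.014000, 1.119500]
Midpoint of [1.014000, 1.119500] = 1.066750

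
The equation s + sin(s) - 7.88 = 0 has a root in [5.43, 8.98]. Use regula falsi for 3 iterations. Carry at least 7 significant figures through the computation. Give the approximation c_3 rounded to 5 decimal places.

7.15149

f(5.430000) = -3.203379, f(8.980000) = 1.530257
step 1: c = 7.832380, f(c) = 0.952147 > 0 → new bracket [5.430000, 7.832380]
step 2: c = 7.281928, f(c) = 0.242719 > 0 → new bracket [5.430000, 7.281928]
step 3: c = 7.151491, f(c) = 0.034727 > 0 → new bracket [5.430000, 7.151491]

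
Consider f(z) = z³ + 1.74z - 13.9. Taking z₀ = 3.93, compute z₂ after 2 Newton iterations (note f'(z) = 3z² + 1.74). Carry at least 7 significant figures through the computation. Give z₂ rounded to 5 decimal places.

2.29326

z_0 = 3.930000: f = 53.636657, f' = 48.074700 → z_1 = 3.930000 - (53.636657)/(48.074700) = 2.814306
z_1 = 2.814306: f = 13.287090, f' = 25.500954 → z_2 = 2.814306 - (13.287090)/(25.500954) = 2.293263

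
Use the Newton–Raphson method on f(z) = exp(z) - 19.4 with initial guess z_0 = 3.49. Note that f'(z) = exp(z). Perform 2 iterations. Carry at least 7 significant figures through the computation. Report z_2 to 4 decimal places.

2.9718

Newton update: z ← z − f(z)/f'(z).
z_0 = 3.490000: f = 13.385948, f' = 32.785948 → z_1 = 3.490000 - (13.385948)/(32.785948) = 3.081717
z_1 = 3.081717: f = 2.395792, f' = 21.795792 → z_2 = 3.081717 - (2.395792)/(21.795792) = 2.971797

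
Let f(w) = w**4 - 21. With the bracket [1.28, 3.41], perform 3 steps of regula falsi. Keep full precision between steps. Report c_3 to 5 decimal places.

1.92638

False-position update: c = (a·f(b) − b·f(a))/(f(b) − f(a)); replace the endpoint whose sign matches f(c).
f(1.280000) = -18.315645, f(3.410000) = 114.212710
step 1: c = 1.574370, f(c) = -14.856345 < 0 → new bracket [1.574370, 3.410000]
step 2: c = 1.785658, f(c) = -10.832998 < 0 → new bracket [1.785658, 3.410000]
step 3: c = 1.926378, f(c) = -7.228974 < 0 → new bracket [1.926378, 3.410000]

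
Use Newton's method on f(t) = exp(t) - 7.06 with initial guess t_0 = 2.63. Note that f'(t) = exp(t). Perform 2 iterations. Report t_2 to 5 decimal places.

1.97045

t_0 = 2.630000: f = 6.813770, f' = 13.873770 → t_1 = 2.630000 - (6.813770)/(13.873770) = 2.138874
t_1 = 2.138874: f = 1.429872, f' = 8.489872 → t_2 = 2.138874 - (1.429872)/(8.489872) = 1.970453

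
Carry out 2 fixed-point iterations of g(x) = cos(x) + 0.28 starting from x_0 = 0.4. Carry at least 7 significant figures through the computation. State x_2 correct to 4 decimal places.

0.6414

x_1 = g(0.400000) = 1.201061
x_2 = g(1.201061) = 0.641369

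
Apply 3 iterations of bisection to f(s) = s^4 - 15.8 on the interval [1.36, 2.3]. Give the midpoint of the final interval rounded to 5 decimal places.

2.00625

f(1.360000) = -12.378980, f(2.300000) = 12.184100 (opposite signs)
step 1: m = 1.830000, f(m) = -4.584869 < 0 → root in [1.830000, 2.300000]
step 2: m = 2.065000, f(m) = 2.383615 > 0 → root in [1.830000, 2.065000]
step 3: m = 1.947500, f(m) = -1.415000 < 0 → root in [1.947500, 2.065000]
Midpoint of [1.947500, 2.065000] = 2.006250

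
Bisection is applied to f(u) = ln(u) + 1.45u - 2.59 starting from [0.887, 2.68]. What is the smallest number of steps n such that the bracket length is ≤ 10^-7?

Initial width b − a = 2.68 − 0.887 = 1.793000.
After n steps the width is (b−a)/2^n; need (b−a)/2^n ≤ 10^-7.
So n ≥ log₂(1.793000/10^-7) = log₂(17930000.0000) ≈ 24.0959.
Hence n = 25.

25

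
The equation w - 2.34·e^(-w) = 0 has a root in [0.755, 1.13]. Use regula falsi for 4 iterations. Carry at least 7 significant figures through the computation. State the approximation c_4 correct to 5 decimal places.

0.92650

False-position update: c = (a·f(b) − b·f(a))/(f(b) − f(a)); replace the endpoint whose sign matches f(c).
f(0.755000) = -0.344825, f(1.130000) = 0.374102
step 1: c = 0.934864, f(c) = 0.016089 > 0 → new bracket [0.755000, 0.934864]
step 2: c = 0.926846, f(c) = 0.000674 > 0 → new bracket [0.755000, 0.926846]
step 3: c = 0.926511, f(c) = 0.000028 > 0 → new bracket [0.755000, 0.926511]
step 4: c = 0.926497, f(c) = 0.000001 > 0 → new bracket [0.755000, 0.926497]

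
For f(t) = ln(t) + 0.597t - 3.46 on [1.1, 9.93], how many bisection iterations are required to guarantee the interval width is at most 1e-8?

Initial width b − a = 9.93 − 1.1 = 8.830000.
After n steps the width is (b−a)/2^n; need (b−a)/2^n ≤ 1e-8.
So n ≥ log₂(8.830000/1e-8) = log₂(883000000.0000) ≈ 29.7178.
Hence n = 30.

30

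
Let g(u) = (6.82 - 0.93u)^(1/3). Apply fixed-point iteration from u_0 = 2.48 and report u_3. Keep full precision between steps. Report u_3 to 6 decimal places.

u_1 = g(2.480000) = 1.652625
u_2 = g(1.652625) = 1.741654
u_3 = g(1.741654) = 1.732507

1.732507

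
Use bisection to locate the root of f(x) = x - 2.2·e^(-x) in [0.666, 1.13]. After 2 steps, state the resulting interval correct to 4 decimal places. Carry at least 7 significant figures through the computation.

f(0.666000) = -0.464271, f(1.130000) = 0.419327 (opposite signs)
step 1: m = 0.898000, f(m) = 0.001756 > 0 → root in [0.666000, 0.898000]
step 2: m = 0.782000, f(m) = -0.224478 < 0 → root in [0.782000, 0.898000]

[0.7820, 0.8980]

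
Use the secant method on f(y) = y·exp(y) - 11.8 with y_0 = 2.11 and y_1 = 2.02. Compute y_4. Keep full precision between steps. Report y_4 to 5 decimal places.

1.85194

Secant update: y_(k+1) = y_k − f(y_k)·(y_k − y_(k-1))/(f(y_k) − f(y_(k-1))).
f(y_0) = 5.603789, f(y_1) = 3.427416
y_2 = 2.020000 - (3.427416)·(2.020000 - 2.110000)/(3.427416 - (5.603789)) = 1.878265; f(y_2) = 0.487887
y_3 = 1.878265 - (0.487887)·(1.878265 - 2.020000)/(0.487887 - (3.427416)) = 1.854741; f(y_3) = 0.051874
y_4 = 1.854741 - (0.051874)·(1.854741 - 1.878265)/(0.051874 - (0.487887)) = 1.851942; f(y_4) = 0.000915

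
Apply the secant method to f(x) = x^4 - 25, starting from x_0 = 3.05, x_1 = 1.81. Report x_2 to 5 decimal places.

2.04338

f(x_0) = 61.536506, f(x_1) = -14.267169
x_2 = 1.810000 - (-14.267169)·(1.810000 - 3.050000)/(-14.267169 - (61.536506)) = 2.043383; f(x_2) = -7.565917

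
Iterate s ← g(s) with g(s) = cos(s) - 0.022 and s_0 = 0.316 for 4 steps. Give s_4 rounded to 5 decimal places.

s_1 = g(0.316000) = 0.928486
s_2 = g(0.928486) = 0.577047
s_3 = g(0.577047) = 0.816077
s_4 = g(0.816077) = 0.663084

0.66308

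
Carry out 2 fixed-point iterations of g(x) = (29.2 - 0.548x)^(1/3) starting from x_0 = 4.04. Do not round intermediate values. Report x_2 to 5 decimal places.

3.02046

x_1 = g(4.040000) = 2.999484
x_2 = g(2.999484) = 3.020463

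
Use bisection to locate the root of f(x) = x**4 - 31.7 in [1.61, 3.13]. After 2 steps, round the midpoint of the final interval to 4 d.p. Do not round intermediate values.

2.5600

f(1.610000) = -24.981018, f(3.130000) = 64.279250 (opposite signs)
step 1: m = 2.370000, f(m) = -0.150434 < 0 → root in [2.370000, 3.130000]
step 2: m = 2.750000, f(m) = 25.491406 > 0 → root in [2.370000, 2.750000]
Midpoint of [2.370000, 2.750000] = 2.560000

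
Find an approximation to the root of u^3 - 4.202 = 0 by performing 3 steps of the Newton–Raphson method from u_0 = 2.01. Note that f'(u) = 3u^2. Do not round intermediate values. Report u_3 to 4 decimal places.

u_0 = 2.010000: f = 3.918601, f' = 12.120300 → u_1 = 2.010000 - (3.918601)/(12.120300) = 1.686691
u_1 = 1.686691: f = 0.596513, f' = 8.534780 → u_2 = 1.686691 - (0.596513)/(8.534780) = 1.616799
u_2 = 1.616799: f = 0.024376, f' = 7.842118 → u_3 = 1.616799 - (0.024376)/(7.842118) = 1.613691

1.6137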